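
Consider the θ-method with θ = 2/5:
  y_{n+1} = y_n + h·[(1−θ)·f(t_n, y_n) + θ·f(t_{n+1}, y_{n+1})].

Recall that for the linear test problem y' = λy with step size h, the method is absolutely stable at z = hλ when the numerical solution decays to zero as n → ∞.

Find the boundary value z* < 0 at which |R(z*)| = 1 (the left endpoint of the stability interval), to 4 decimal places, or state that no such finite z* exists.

On y'=λy, z=hλ:
  y_{n+1} = y_n + z·[3/5·y_n + 2/5·y_{n+1}] ⇒ (1 − 2/5z)y_{n+1} = (1 + 3/5z)y_n
  Hence R(z) = (1 + 3/5z)/(1 − 2/5z).

Solve |R(x)|<1 on ℝ⁻.
x=-1.47: |R|=0.0743
R=−1: 1+3/5x = −1+2/5x ⇒ -1/5x=2 ⇒ x=2/(-1/5)=-10.0000
Confirm numerically:
  x=-9.129: |R|=0.96255 <1
  x=-7.776: |R|=0.89179 <1
  x=-4.975: |R|=0.66388 <1
  x=-10.563: |R|=1.02155 >1
  x=-10.415: |R|=1.01607 >1
So |R|<1 on (-10.0000, 0).

z* = -10.0000.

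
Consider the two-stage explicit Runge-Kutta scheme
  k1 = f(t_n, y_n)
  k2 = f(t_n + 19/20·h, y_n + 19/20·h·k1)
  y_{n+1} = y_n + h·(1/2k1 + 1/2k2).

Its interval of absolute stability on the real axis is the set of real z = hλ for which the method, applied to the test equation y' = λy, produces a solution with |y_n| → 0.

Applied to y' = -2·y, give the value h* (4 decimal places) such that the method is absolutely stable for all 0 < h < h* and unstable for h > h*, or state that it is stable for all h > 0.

On y'=λy, z=hλ:
  k1=λy_n ⇒ h·k1=z·y_n;  k2=λ(1+19/20z)y_n ⇒ h·k2=z(1+19/20z)y_n
  y_{n+1}/y_n = 1 + 1/2z + 1/2z(1+19/20z) = 1 + z + 19/40z²
  Hence R(z) = 1 + z + 19/40z².

Find x<0 with |R(x)|<1.
x=-1.45: |R|=0.5487
R=1: x+19/40x²=0 ⇒ x=−40/19=-2.1053; min R=1−1/(4·19/40)=0.4737>−1
Confirm numerically:
  x=-2.032: |R|=0.92929 <1
  x=-1.394: |R|=0.52904 <1
  x=-1.239: |R|=0.49018 <1
  x=-0.994: |R|=0.47532 <1
  x=-2.544: |R|=1.53017 >1
  x=-2.351: |R|=1.27442 >1
  x=-2.321: |R|=1.23784 >1
Stable set (-2.1053, 0).

(-2.1053,0); λ=-2 ⇒ h* = (40/19)/2 = 1.0526.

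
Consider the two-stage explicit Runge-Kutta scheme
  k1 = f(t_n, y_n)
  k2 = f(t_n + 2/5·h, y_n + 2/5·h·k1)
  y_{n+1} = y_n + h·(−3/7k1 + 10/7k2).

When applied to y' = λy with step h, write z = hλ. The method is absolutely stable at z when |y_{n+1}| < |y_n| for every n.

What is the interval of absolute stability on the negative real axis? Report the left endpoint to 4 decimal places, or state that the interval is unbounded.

Set f=λy, z=hλ:
  k1=λy_n ⇒ h·k1=z·y_n;  k2=λ(1+2/5z)y_n ⇒ h·k2=z(1+2/5z)y_n
  y_{n+1}/y_n = 1 − 3/7z + 10/7z(1+2/5z) = 1 + z + 4/7z²
  ⇒ R(z) = 1 + z + 4/7z².

Boundary: |R(x)|=1, x<0.
x=-0.55: |R|=0.6229
R=1: x+4/7x²=0 ⇒ x=−7/4=-1.7500; min R=1−1/(4·4/7)=0.5625>−1
Confirm numerically:
  x=-1.722: |R|=0.97245 <1
  x=-1.571: |R|=0.83931 <1
  x=-1.242: |R|=0.63947 <1
  x=-1.176: |R|=0.61427 <1
  x=-2.326: |R|=1.76559 >1
  x=-2.312: |R|=1.74248 >1
  x=-2.252: |R|=1.64600 >1
Interval (-1.7500, 0).

z∈(-1.7500,0).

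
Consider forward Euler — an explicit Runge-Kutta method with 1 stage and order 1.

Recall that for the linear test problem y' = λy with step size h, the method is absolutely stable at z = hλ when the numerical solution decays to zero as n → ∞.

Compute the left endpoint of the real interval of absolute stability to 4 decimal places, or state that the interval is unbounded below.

With y'=λy (z=hλ):
  order 1, 1-stage ⇒ R(z)=1+z
  (e.g. R(-1.03)=-0.03000, |R|=0.03000)

Boundary: |R(x)|=1, x<0.
x=-1.03: |R|=0.0300
|R(-1.58)|=0.5800 |R(-1.54)|=0.5400 |R(-1.14)|=0.1400
Bisect:
  x_lo=-2.6493 |R|=1.6493  x_hi=-0.3243 |R|=0.6757
  mid=-1.48680 |R|=0.48680 →hi
  mid=-2.06804 |R|=1.06804 →lo
  mid=-1.77742 |R|=0.77742 →hi
  mid=-1.92273 |R|=0.92273 →hi
  mid=-1.99539 |R|=0.99539 →hi
  mid=-2.03171 |R|=1.03171 →lo
  mid=-2.01355 |R|=1.01355 →lo
  mid=-2.00447 |R|=1.00447 →lo
  mid=-1.99993 |R|=0.99993 →hi
  ...
  [-2.00007,-1.99993] ⇒ x*=-2.0000
Interval (-2.0000, 0).

left endpoint -2.0000.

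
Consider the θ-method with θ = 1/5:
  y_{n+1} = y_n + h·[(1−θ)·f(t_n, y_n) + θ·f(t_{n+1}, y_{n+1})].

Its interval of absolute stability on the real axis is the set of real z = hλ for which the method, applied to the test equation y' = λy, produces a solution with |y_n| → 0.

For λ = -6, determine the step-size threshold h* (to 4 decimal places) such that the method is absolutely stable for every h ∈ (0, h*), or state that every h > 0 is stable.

(-3.3333,0); λ=-6 ⇒ h* = (10/3)/6 = 0.5556.

Set f=λy, z=hλ:
  y_{n+1} = y_n + z·[4/5·y_n + 1/5·y_{n+1}] ⇒ (1 − 1/5z)y_{n+1} = (1 + 4/5z)y_n
  ⇒ R(z) = (1 + 4/5z)/(1 − 1/5z).

Need |R(x)|<1, x<0.
x=-1.47: |R|=0.1360
R=−1: 1+4/5x = −1+1/5x ⇒ -3/5x=2 ⇒ x=2/(-3/5)=-3.3333
Confirm numerically:
  x=-2.684: |R|=0.74649 <1
  x=-2.581: |R|=0.70228 <1
  x=-2.029: |R|=0.44331 <1
  x=-1.875: |R|=0.36364 <1
  x=-3.797: |R|=1.15812 >1
  x=-3.704: |R|=1.12776 >1
  x=-3.501: |R|=1.05917 >1
Stable set (-3.3333, 0).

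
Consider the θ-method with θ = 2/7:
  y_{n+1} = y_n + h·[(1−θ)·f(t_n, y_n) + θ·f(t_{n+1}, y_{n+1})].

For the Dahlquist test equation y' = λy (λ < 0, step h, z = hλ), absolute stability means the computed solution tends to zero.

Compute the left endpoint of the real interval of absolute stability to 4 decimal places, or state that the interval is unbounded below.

With y'=λy (z=hλ):
  y_{n+1} = y_n + z·[5/7·y_n + 2/7·y_{n+1}] ⇒ (1 − 2/7z)y_{n+1} = (1 + 5/7z)y_n
  ⇒ R(z) = (1 + 5/7z)/(1 − 2/7z).

Solve |R(x)|<1 on ℝ⁻.
x=-1.76: |R|=0.1711
R=−1: 1+5/7x = −1+2/7x ⇒ -3/7x=2 ⇒ x=2/(-3/7)=-4.6667
Confirm numerically:
  x=-2.742: |R|=0.53749 <1
  x=-2.594: |R|=0.48983 <1
  x=-2.391: |R|=0.42056 <1
  x=-5.054: |R|=1.06792 >1
  x=-4.865: |R|=1.03556 >1
So |R|<1 on (-4.6667, 0).

left endpoint -4.6667.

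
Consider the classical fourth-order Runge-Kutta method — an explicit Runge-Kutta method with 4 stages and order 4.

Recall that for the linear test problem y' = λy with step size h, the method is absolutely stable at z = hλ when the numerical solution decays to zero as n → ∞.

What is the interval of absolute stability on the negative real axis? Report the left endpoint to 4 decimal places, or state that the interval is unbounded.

(-2.7853, 0).

With y'=λy (z=hλ):
  order 4, 4-stage ⇒ R(z)=1+z+z^2/2+z^3/6+z^4/24
  (e.g. R(-1.37)=0.28667, |R|=0.28667)

Find x<0 with |R(x)|<1.
x=-1.37: |R|=0.2867
|R(-2.87)|=1.1354 |R(-2.82)|=1.0536 |R(-1.51)|=0.2728
Bisect:
  x_lo=-3.6307 |R|=3.2239  x_hi=-0.0955 |R|=0.9089
  mid=-1.86311 |R|=0.29666 →hi
  mid=-2.74691 |R|=0.94366 →hi
  mid=-3.18881 |R|=1.79947 →lo
  mid=-2.96786 |R|=1.31200 →lo
  mid=-2.85738 |R|=1.11424 →lo
  mid=-2.80215 |R|=1.02571 →lo
  mid=-2.77453 |R|=0.98389 →hi
  ...
  [-2.78532,-2.78510] ⇒ x*=-2.7853
Stable set (-2.7853, 0).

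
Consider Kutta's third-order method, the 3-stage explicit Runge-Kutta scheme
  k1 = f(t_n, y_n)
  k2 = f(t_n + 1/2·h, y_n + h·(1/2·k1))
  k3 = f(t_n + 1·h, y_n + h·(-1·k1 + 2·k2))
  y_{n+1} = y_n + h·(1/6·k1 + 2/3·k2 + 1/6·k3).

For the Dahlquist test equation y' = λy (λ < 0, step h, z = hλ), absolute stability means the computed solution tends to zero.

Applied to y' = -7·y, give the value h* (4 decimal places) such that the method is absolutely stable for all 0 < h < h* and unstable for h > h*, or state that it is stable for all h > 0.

(-2.5127,0); λ=-7 ⇒ h* = 0.3590.

With y'=λy (z=hλ):
  order 3, 3-stage ⇒ R(z)=1+z+z^2/2+z^3/6
  (e.g. R(-0.79)=0.43988, |R|=0.43988)

Boundary: |R(x)|=1, x<0.
x=-0.79: |R|=0.4399
|R(-2.39)|=0.8093 |R(-1.85)|=0.1940 |R(-1.48)|=0.0749
Bisect:
  x_lo=-2.9678 |R|=1.9205  x_hi=-0.2236 |R|=0.7995
  mid=-1.59570 |R|=0.00025 →hi
  mid=-2.28174 |R|=0.65849 →hi
  mid=-2.62476 |R|=1.19389 →lo
  mid=-2.45325 |R|=0.90482 →hi
  mid=-2.53900 |R|=1.04370 →lo
  mid=-2.49612 |R|=0.97288 →hi
  mid=-2.51756 |R|=1.00794 →lo
  mid=-2.50684 |R|=0.99032 →hi
  mid=-2.51220 |R|=0.99911 →hi
  ...
  [-2.51287,-2.51271] ⇒ x*=-2.5127
Stable set (-2.5127, 0).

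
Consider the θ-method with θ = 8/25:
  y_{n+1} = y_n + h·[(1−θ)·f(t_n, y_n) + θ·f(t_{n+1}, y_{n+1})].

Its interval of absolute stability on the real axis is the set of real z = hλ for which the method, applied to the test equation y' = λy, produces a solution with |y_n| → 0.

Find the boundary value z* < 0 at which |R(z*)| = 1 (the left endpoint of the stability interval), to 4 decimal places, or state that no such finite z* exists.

With y'=λy (z=hλ):
  y_{n+1} = y_n + z·[17/25·y_n + 8/25·y_{n+1}] ⇒ (1 − 8/25z)y_{n+1} = (1 + 17/25z)y_n
  Hence R(z) = (1 + 17/25z)/(1 − 8/25z).

Solve |R(x)|<1 on ℝ⁻.
x=-1.02: |R|=0.2310
R=−1: 1+17/25x = −1+8/25x ⇒ -9/25x=2 ⇒ x=2/(-9/25)=-5.5556
Confirm numerically:
  x=-5.007: |R|=0.92411 <1
  x=-4.139: |R|=0.78061 <1
  x=-3.400: |R|=0.62835 <1
  x=-2.999: |R|=0.53035 <1
  x=-6.106: |R|=1.06708 >1
  x=-6.026: |R|=1.05784 >1
  x=-5.663: |R|=1.01375 >1
Interval (-5.5556, 0).

left endpoint -5.5556.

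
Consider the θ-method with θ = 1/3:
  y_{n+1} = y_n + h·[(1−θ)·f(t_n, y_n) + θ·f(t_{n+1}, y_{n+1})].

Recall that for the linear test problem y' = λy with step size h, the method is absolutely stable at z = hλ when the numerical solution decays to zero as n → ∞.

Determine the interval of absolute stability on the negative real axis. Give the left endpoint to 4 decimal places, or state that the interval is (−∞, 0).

With y'=λy (z=hλ):
  y_{n+1} = y_n + z·[2/3·y_n + 1/3·y_{n+1}] ⇒ (1 − 1/3z)y_{n+1} = (1 + 2/3z)y_n
  ⇒ R(z) = (1 + 2/3z)/(1 − 1/3z).

Need |R(x)|<1, x<0.
x=-1.52: |R|=0.0088
R=−1: 1+2/3x = −1+1/3x ⇒ -1/3x=2 ⇒ x=2/(-1/3)=-6.0000
Confirm numerically:
  x=-5.887: |R|=0.98728 <1
  x=-4.627: |R|=0.81998 <1
  x=-3.556: |R|=0.62721 <1
  x=-6.507: |R|=1.05333 >1
  x=-6.367: |R|=1.03918 >1
  x=-6.058: |R|=1.00640 >1
So |R|<1 on (-6.0000, 0).

(-6.0000, 0).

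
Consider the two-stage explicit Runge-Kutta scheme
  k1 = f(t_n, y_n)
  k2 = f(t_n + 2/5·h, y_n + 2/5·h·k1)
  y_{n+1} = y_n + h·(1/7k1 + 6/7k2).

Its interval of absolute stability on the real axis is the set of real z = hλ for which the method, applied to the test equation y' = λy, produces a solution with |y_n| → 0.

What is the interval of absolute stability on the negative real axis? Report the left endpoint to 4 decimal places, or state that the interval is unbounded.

On y'=λy, z=hλ:
  k1=λy_n ⇒ h·k1=z·y_n;  k2=λ(1+2/5z)y_n ⇒ h·k2=z(1+2/5z)y_n
  y_{n+1}/y_n = 1 + 1/7z + 6/7z(1+2/5z) = 1 + z + 12/35z²
  Hence R(z) = 1 + z + 12/35z².

Boundary: |R(x)|=1, x<0.
x=-1.67: |R|=0.2862
R=1: x+12/35x²=0 ⇒ x=−35/12=-2.9167; min R=1−1/(4·12/35)=0.2708>−1
Confirm numerically:
  x=-2.392: |R|=0.56971 <1
  x=-1.897: |R|=0.33681 <1
  x=-1.268: |R|=0.28325 <1
  x=-3.128: |R|=1.22665 >1
  x=-3.127: |R|=1.22550 >1
  x=-3.105: |R|=1.20049 >1
So |R|<1 on (-2.9167, 0).

z∈(-2.9167,0).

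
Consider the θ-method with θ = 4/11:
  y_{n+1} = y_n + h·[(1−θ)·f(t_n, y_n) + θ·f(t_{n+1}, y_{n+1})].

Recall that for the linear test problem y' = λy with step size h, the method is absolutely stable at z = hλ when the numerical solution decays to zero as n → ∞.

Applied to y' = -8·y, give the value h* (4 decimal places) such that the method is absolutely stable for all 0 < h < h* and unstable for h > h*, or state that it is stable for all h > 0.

On y'=λy, z=hλ:
  y_{n+1} = y_n + z·[7/11·y_n + 4/11·y_{n+1}] ⇒ (1 − 4/11z)y_{n+1} = (1 + 7/11z)y_n
  Hence R(z) = (1 + 7/11z)/(1 − 4/11z).

Find x<0 with |R(x)|<1.
x=-0.34: |R|=0.6974
R=−1: 1+7/11x = −1+4/11x ⇒ -3/11x=2 ⇒ x=2/(-3/11)=-7.3333
Confirm numerically:
  x=-6.880: |R|=0.96469 <1
  x=-6.401: |R|=0.92359 <1
  x=-6.311: |R|=0.91538 <1
  x=-5.431: |R|=0.82560 <1
  x=-7.476: |R|=1.01046 >1
  x=-7.454: |R|=1.00887 >1
Stable set (-7.3333, 0).

(-7.3333,0); λ=-8 ⇒ h* = (22/3)/8 = 0.9167.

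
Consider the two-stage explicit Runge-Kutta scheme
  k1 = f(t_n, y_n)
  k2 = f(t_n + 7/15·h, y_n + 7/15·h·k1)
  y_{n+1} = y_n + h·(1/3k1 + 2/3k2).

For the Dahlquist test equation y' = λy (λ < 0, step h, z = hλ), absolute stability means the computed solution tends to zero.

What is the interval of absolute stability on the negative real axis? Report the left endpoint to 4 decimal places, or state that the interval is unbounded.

(-3.2143, 0).

Test eqn y'=λy, z=hλ:
  k1=λy_n ⇒ h·k1=z·y_n;  k2=λ(1+7/15z)y_n ⇒ h·k2=z(1+7/15z)y_n
  y_{n+1}/y_n = 1 + 1/3z + 2/3z(1+7/15z) = 1 + z + 14/45z²
  ⇒ R(z) = 1 + z + 14/45z².

Find x<0 with |R(x)|<1.
x=-0.78: |R|=0.4093
R=1: x+14/45x²=0 ⇒ x=−45/14=-3.2143; min R=1−1/(4·14/45)=0.1964>−1
Confirm numerically:
  x=-2.410: |R|=0.39696 <1
  x=-1.710: |R|=0.19972 <1
  x=-1.555: |R|=0.19727 <1
  x=-3.756: |R|=1.63301 >1
  x=-3.733: |R|=1.60242 >1
  x=-3.710: |R|=1.57216 >1
Interval (-3.2143, 0).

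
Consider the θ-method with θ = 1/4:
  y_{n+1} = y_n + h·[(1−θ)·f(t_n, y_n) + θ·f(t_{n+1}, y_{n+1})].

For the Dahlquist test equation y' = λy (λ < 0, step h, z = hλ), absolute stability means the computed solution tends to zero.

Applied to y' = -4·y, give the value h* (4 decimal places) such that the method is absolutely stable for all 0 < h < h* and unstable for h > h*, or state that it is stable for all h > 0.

Set f=λy, z=hλ:
  y_{n+1} = y_n + z·[3/4·y_n + 1/4·y_{n+1}] ⇒ (1 − 1/4z)y_{n+1} = (1 + 3/4z)y_n
  Hence R(z) = (1 + 3/4z)/(1 − 1/4z).

Boundary: |R(x)|=1, x<0.
x=-1.48: |R|=0.0803
R=−1: 1+3/4x = −1+1/4x ⇒ -1/2x=2 ⇒ x=2/(-1/2)=-4.0000
Confirm numerically:
  x=-3.879: |R|=0.96929 <1
  x=-3.769: |R|=0.94053 <1
  x=-2.959: |R|=0.70082 <1
  x=-4.497: |R|=1.11698 >1
  x=-4.370: |R|=1.08841 >1
  x=-4.025: |R|=1.00623 >1
Interval (-4.0000, 0).

(-4.0000,0); λ=-4 ⇒ h* = (4)/4 = 1.0000.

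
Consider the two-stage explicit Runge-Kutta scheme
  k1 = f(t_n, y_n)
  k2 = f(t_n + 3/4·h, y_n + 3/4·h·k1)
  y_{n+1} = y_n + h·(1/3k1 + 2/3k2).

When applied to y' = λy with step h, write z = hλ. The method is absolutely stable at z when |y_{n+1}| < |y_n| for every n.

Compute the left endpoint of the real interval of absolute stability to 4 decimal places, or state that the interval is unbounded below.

z* = -2.0000.

Set f=λy, z=hλ:
  k1=λy_n ⇒ h·k1=z·y_n;  k2=λ(1+3/4z)y_n ⇒ h·k2=z(1+3/4z)y_n
  y_{n+1}/y_n = 1 + 1/3z + 2/3z(1+3/4z) = 1 + z + 1/2z²
  R(z) = 1 + z + 1/2z².

Find x<0 with |R(x)|<1.
x=-0.59: |R|=0.5840
R=1: x+1/2x²=0 ⇒ x=−2=-2.0000; min R=1−1/(4·1/2)=0.5000>−1
Confirm numerically:
  x=-1.708: |R|=0.75063 <1
  x=-1.516: |R|=0.63313 <1
  x=-1.171: |R|=0.51462 <1
  x=-1.138: |R|=0.50952 <1
  x=-2.470: |R|=1.58045 >1
  x=-2.205: |R|=1.22601 >1
  x=-2.141: |R|=1.15094 >1
Interval (-2.0000, 0).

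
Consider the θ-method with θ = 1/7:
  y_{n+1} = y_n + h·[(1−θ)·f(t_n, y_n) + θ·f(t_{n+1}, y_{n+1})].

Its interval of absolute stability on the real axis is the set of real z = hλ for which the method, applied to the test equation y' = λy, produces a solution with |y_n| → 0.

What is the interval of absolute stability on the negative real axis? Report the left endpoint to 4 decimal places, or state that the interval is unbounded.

Test eqn y'=λy, z=hλ:
  y_{n+1} = y_n + z·[6/7·y_n + 1/7·y_{n+1}] ⇒ (1 − 1/7z)y_{n+1} = (1 + 6/7z)y_n
  R(z) = (1 + 6/7z)/(1 − 1/7z).

Boundary: |R(x)|=1, x<0.
x=-1.41: |R|=0.1736
R=−1: 1+6/7x = −1+1/7x ⇒ -5/7x=2 ⇒ x=2/(-5/7)=-2.8000
Confirm numerically:
  x=-2.356: |R|=0.76272 <1
  x=-2.029: |R|=0.57304 <1
  x=-1.560: |R|=0.27570 <1
  x=-3.188: |R|=1.19042 >1
  x=-3.169: |R|=1.18143 >1
So |R|<1 on (-2.8000, 0).

(-2.8000, 0).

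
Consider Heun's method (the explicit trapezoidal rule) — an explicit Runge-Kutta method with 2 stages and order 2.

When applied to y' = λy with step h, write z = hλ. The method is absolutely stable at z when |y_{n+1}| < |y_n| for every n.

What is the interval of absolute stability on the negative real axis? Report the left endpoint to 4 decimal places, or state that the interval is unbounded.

z∈(-2.0000,0).

Test eqn y'=λy, z=hλ:
  order 2, 2-stage ⇒ R(z)=1+z+z^2/2
  (e.g. R(-1.26)=0.53380, |R|=0.53380)

Find x<0 with |R(x)|<1.
x=-1.26: |R|=0.5338
|R(-2.15)|=1.1612 |R(-1.5)|=0.6250 |R(-1.32)|=0.5512
Bisect:
  x_lo=-2.7108 |R|=1.9635  x_hi=-0.1230 |R|=0.8846
  mid=-1.41691 |R|=0.58691 →hi
  mid=-2.06387 |R|=1.06591 →lo
  mid=-1.74039 |R|=0.77409 →hi
  mid=-1.90213 |R|=0.90692 →hi
  mid=-1.98300 |R|=0.98314 →hi
  mid=-2.02344 |R|=1.02371 →lo
  mid=-2.00322 |R|=1.00322 →lo
  ...
  [-2.00006,-1.99990] ⇒ x*=-2.0000
Interval (-2.0000, 0).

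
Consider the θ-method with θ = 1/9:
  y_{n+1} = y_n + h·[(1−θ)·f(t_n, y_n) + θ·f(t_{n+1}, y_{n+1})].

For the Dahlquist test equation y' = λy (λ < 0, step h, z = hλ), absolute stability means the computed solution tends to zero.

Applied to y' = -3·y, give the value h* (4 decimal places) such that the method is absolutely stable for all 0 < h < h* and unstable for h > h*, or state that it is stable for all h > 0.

Test eqn y'=λy, z=hλ:
  y_{n+1} = y_n + z·[8/9·y_n + 1/9·y_{n+1}] ⇒ (1 − 1/9z)y_{n+1} = (1 + 8/9z)y_n
  Hence R(z) = (1 + 8/9z)/(1 − 1/9z).

Solve |R(x)|<1 on ℝ⁻.
x=-1.56: |R|=0.3295
R=−1: 1+8/9x = −1+1/9x ⇒ -7/9x=2 ⇒ x=2/(-7/9)=-2.5714
Confirm numerically:
  x=-2.493: |R|=0.95223 <1
  x=-2.253: |R|=0.80192 <1
  x=-2.240: |R|=0.79359 <1
  x=-1.649: |R|=0.39365 <1
  x=-2.848: |R|=1.16340 >1
  x=-2.778: |R|=1.12277 >1
Interval (-2.5714, 0).

(-2.5714,0); λ=-3 ⇒ h* = (18/7)/3 = 0.8571.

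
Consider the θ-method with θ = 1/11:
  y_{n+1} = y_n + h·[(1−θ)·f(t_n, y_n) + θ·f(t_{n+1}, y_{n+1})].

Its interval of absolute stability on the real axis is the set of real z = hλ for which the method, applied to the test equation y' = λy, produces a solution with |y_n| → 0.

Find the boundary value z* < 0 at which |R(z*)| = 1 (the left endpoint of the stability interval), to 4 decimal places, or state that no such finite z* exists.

left endpoint -2.4444.

Test eqn y'=λy, z=hλ:
  y_{n+1} = y_n + z·[10/11·y_n + 1/11·y_{n+1}] ⇒ (1 − 1/11z)y_{n+1} = (1 + 10/11z)y_n
  ⇒ R(z) = (1 + 10/11z)/(1 − 1/11z).

Boundary: |R(x)|=1, x<0.
x=-1: |R|=0.0833
R=−1: 1+10/11x = −1+1/11x ⇒ -9/11x=2 ⇒ x=2/(-9/11)=-2.4444
Confirm numerically:
  x=-1.830: |R|=0.56898 <1
  x=-1.558: |R|=0.36471 <1
  x=-1.087: |R|=0.01076 <1
  x=-2.984: |R|=1.34725 >1
  x=-2.497: |R|=1.03504 >1
So |R|<1 on (-2.4444, 0).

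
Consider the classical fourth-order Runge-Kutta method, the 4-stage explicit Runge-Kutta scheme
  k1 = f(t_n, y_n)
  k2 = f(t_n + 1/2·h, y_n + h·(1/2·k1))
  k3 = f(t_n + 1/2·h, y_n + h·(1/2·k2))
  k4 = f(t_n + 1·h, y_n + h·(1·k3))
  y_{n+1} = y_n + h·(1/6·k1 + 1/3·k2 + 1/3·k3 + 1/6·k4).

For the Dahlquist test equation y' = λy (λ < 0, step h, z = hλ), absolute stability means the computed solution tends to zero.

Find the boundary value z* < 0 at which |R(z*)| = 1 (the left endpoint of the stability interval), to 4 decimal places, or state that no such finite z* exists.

z* = -2.7853.

Set f=λy, z=hλ:
  order 4, 4-stage ⇒ R(z)=1+z+z^2/2+z^3/6+z^4/24
  (e.g. R(-1.22)=0.31386, |R|=0.31386)

Boundary: |R(x)|=1, x<0.
x=-1.22: |R|=0.3139
|R(-1.51)|=0.2728 |R(-1.2)|=0.3184 |R(-0.59)|=0.5549
Bisect:
  x_lo=-3.5385 |R|=2.8700  x_hi=-0.2946 |R|=0.7449
  mid=-1.91653 |R|=0.30890 →hi
  mid=-2.72751 |R|=0.91632 →hi
  mid=-3.13300 |R|=1.66392 →lo
  mid=-2.93026 |R|=1.24149 →lo
  mid=-2.82889 |R|=1.06774 →lo
  mid=-2.77820 |R|=0.98936 →hi
  mid=-2.80354 |R|=1.02786 →lo
  mid=-2.79087 |R|=1.00844 →lo
  mid=-2.78454 |R|=0.99886 →hi
  ...
  [-2.78533,-2.78513] ⇒ x*=-2.7853
Interval (-2.7853, 0).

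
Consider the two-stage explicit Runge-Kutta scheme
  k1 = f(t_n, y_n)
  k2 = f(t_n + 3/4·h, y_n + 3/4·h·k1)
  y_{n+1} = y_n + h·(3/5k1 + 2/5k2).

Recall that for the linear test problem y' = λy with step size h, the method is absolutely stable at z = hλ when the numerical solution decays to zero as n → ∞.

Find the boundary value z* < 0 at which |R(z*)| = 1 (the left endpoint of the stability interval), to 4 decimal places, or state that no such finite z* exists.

left endpoint -3.3333.

Test eqn y'=λy, z=hλ:
  k1=λy_n ⇒ h·k1=z·y_n;  k2=λ(1+3/4z)y_n ⇒ h·k2=z(1+3/4z)y_n
  y_{n+1}/y_n = 1 + 3/5z + 2/5z(1+3/4z) = 1 + z + 3/10z²
  Hence R(z) = 1 + z + 3/10z².

Solve |R(x)|<1 on ℝ⁻.
x=-0.68: |R|=0.4587
R=1: x+3/10x²=0 ⇒ x=−10/3=-3.3333; min R=1−1/(4·3/10)=0.1667>−1
Confirm numerically:
  x=-3.263: |R|=0.93115 <1
  x=-2.352: |R|=0.30757 <1
  x=-1.951: |R|=0.19092 <1
  x=-1.880: |R|=0.18032 <1
  x=-3.730: |R|=1.44387 >1
  x=-3.586: |R|=1.27182 >1
  x=-3.410: |R|=1.07843 >1
Stable set (-3.3333, 0).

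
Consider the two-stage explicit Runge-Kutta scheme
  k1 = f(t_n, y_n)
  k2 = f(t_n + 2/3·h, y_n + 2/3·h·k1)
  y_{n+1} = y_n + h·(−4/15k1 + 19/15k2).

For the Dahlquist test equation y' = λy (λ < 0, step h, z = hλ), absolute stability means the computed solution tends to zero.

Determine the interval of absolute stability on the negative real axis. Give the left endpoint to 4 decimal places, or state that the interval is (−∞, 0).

With y'=λy (z=hλ):
  k1=λy_n ⇒ h·k1=z·y_n;  k2=λ(1+2/3z)y_n ⇒ h·k2=z(1+2/3z)y_n
  y_{n+1}/y_n = 1 − 4/15z + 19/15z(1+2/3z) = 1 + z + 38/45z²
  ⇒ R(z) = 1 + z + 38/45z².

Need |R(x)|<1, x<0.
x=-1.34: |R|=1.1763
R=1: x+38/45x²=0 ⇒ x=−45/38=-1.1842; min R=1−1/(4·38/45)=0.7039>−1
Confirm numerically:
  x=-1.058: |R|=0.88724 <1
  x=-0.716: |R|=0.71691 <1
  x=-0.671: |R|=0.70920 <1
  x=-0.558: |R|=0.70493 <1
  x=-1.718: |R|=1.77440 >1
  x=-1.620: |R|=1.59616 >1
  x=-1.527: |R|=1.44202 >1
Interval (-1.1842, 0).

(-1.1842, 0).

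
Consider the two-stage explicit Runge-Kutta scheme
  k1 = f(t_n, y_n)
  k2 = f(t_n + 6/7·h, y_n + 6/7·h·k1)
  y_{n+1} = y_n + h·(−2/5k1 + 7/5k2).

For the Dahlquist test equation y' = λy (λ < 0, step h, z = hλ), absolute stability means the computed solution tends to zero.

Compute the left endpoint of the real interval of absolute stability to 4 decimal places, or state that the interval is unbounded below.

Set f=λy, z=hλ:
  k1=λy_n ⇒ h·k1=z·y_n;  k2=λ(1+6/7z)y_n ⇒ h·k2=z(1+6/7z)y_n
  y_{n+1}/y_n = 1 − 2/5z + 7/5z(1+6/7z) = 1 + z + 6/5z²
  so R(z) = 1 + z + 6/5z².

Find x<0 with |R(x)|<1.
x=-0.63: |R|=0.8463
R=1: x+6/5x²=0 ⇒ x=−5/6=-0.8333; min R=1−1/(4·6/5)=0.7917>−1
Confirm numerically:
  x=-0.583: |R|=0.82487 <1
  x=-0.541: |R|=0.81022 <1
  x=-0.473: |R|=0.79547 <1
  x=-1.427: |R|=2.01659 >1
  x=-1.257: |R|=1.63906 >1
  x=-0.885: |R|=1.05487 >1
Interval (-0.8333, 0).

left endpoint -0.8333.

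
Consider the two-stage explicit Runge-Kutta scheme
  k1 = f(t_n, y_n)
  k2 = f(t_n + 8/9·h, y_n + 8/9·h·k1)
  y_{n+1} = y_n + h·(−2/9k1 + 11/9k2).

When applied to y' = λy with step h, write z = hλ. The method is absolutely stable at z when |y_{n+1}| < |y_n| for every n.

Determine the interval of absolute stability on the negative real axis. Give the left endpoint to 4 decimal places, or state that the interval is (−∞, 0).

(-0.9205, 0).

Test eqn y'=λy, z=hλ:
  k1=λy_n ⇒ h·k1=z·y_n;  k2=λ(1+8/9z)y_n ⇒ h·k2=z(1+8/9z)y_n
  y_{n+1}/y_n = 1 − 2/9z + 11/9z(1+8/9z) = 1 + z + 88/81z²
  Hence R(z) = 1 + z + 88/81z².

Solve |R(x)|<1 on ℝ⁻.
x=-0.73: |R|=0.8490
R=1: x+88/81x²=0 ⇒ x=−81/88=-0.9205; min R=1−1/(4·88/81)=0.7699>−1
Confirm numerically:
  x=-0.874: |R|=0.95589 <1
  x=-0.626: |R|=0.79974 <1
  x=-0.517: |R|=0.77339 <1
  x=-0.466: |R|=0.76992 <1
  x=-1.399: |R|=1.72734 >1
  x=-1.370: |R|=1.66910 >1
  x=-1.166: |R|=1.31105 >1
Stable set (-0.9205, 0).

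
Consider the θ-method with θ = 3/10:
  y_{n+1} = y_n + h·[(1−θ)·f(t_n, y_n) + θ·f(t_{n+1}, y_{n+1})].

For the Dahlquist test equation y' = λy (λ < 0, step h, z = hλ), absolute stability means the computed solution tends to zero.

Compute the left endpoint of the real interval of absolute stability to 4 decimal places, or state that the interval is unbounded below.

z* = -5.0000.

Set f=λy, z=hλ:
  y_{n+1} = y_n + z·[7/10·y_n + 3/10·y_{n+1}] ⇒ (1 − 3/10z)y_{n+1} = (1 + 7/10z)y_n
  so R(z) = (1 + 7/10z)/(1 − 3/10z).

Boundary: |R(x)|=1, x<0.
x=-1.1: |R|=0.1729
R=−1: 1+7/10x = −1+3/10x ⇒ -2/5x=2 ⇒ x=2/(-2/5)=-5.0000
Confirm numerically:
  x=-4.845: |R|=0.97473 <1
  x=-3.717: |R|=0.75736 <1
  x=-3.397: |R|=0.68243 <1
  x=-5.435: |R|=1.06615 >1
  x=-5.249: |R|=1.03868 >1
  x=-5.063: |R|=1.01000 >1
Stable set (-5.0000, 0).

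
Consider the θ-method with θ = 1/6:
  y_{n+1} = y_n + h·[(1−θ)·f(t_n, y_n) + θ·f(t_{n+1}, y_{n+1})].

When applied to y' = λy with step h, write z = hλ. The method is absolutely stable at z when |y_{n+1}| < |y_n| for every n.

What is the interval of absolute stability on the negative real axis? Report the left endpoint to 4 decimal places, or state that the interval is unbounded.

With y'=λy (z=hλ):
  y_{n+1} = y_n + z·[5/6·y_n + 1/6·y_{n+1}] ⇒ (1 − 1/6z)y_{n+1} = (1 + 5/6z)y_n
  ⇒ R(z) = (1 + 5/6z)/(1 − 1/6z).

Solve |R(x)|<1 on ℝ⁻.
x=-1.27: |R|=0.0481
R=−1: 1+5/6x = −1+1/6x ⇒ -2/3x=2 ⇒ x=2/(-2/3)=-3.0000
Confirm numerically:
  x=-2.448: |R|=0.73864 <1
  x=-1.458: |R|=0.17297 <1
  x=-1.440: |R|=0.16129 <1
  x=-3.450: |R|=1.19048 >1
  x=-3.181: |R|=1.07886 >1
  x=-3.045: |R|=1.01990 >1
Interval (-3.0000, 0).

(-3.0000, 0).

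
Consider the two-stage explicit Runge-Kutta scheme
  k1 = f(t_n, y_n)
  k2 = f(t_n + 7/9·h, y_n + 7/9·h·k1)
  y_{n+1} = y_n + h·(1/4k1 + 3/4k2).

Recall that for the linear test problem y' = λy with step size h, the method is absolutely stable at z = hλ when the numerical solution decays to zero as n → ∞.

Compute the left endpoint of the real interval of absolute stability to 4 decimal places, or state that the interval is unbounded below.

left endpoint -1.7143.

On y'=λy, z=hλ:
  k1=λy_n ⇒ h·k1=z·y_n;  k2=λ(1+7/9z)y_n ⇒ h·k2=z(1+7/9z)y_n
  y_{n+1}/y_n = 1 + 1/4z + 3/4z(1+7/9z) = 1 + z + 7/12z²
  ⇒ R(z) = 1 + z + 7/12z².

Find x<0 with |R(x)|<1.
x=-1.5: |R|=0.8125
R=1: x+7/12x²=0 ⇒ x=−12/7=-1.7143; min R=1−1/(4·7/12)=0.5714>−1
Confirm numerically:
  x=-1.449: |R|=0.77577 <1
  x=-1.426: |R|=0.76019 <1
  x=-0.820: |R|=0.57223 <1
  x=-0.698: |R|=0.58620 <1
  x=-2.079: |R|=1.44231 >1
  x=-1.880: |R|=1.18173 >1
  x=-1.841: |R|=1.13608 >1
Stable set (-1.7143, 0).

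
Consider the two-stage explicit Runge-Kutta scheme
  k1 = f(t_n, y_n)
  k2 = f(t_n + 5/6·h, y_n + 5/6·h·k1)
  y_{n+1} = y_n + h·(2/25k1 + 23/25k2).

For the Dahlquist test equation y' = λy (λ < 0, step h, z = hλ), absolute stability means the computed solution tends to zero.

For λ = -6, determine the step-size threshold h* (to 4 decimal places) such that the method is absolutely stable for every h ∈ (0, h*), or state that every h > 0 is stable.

(-1.3043,0); λ=-6 ⇒ h* = (30/23)/6 = 0.2174.

With y'=λy (z=hλ):
  k1=λy_n ⇒ h·k1=z·y_n;  k2=λ(1+5/6z)y_n ⇒ h·k2=z(1+5/6z)y_n
  y_{n+1}/y_n = 1 + 2/25z + 23/25z(1+5/6z) = 1 + z + 23/30z²
  R(z) = 1 + z + 23/30z².

Boundary: |R(x)|=1, x<0.
x=-1.26: |R|=0.9572
R=1: x+23/30x²=0 ⇒ x=−30/23=-1.3043; min R=1−1/(4·23/30)=0.6739>−1
Confirm numerically:
  x=-1.107: |R|=0.83251 <1
  x=-0.824: |R|=0.69655 <1
  x=-0.631: |R|=0.67426 <1
  x=-1.529: |R|=1.26334 >1
  x=-1.376: |R|=1.07559 >1
Interval (-1.3043, 0).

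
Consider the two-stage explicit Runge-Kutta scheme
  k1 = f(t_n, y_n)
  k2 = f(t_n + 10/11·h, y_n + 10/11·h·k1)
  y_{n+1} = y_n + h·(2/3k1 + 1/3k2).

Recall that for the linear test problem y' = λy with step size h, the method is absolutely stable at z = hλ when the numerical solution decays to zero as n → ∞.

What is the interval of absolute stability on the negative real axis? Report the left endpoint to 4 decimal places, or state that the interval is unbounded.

z∈(-3.3000,0).

On y'=λy, z=hλ:
  k1=λy_n ⇒ h·k1=z·y_n;  k2=λ(1+10/11z)y_n ⇒ h·k2=z(1+10/11z)y_n
  y_{n+1}/y_n = 1 + 2/3z + 1/3z(1+10/11z) = 1 + z + 10/33z²
  so R(z) = 1 + z + 10/33z².

Find x<0 with |R(x)|<1.
x=-1.41: |R|=0.1925
R=1: x+10/33x²=0 ⇒ x=−33/10=-3.3000; min R=1−1/(4·10/33)=0.1750>−1
Confirm numerically:
  x=-2.645: |R|=0.47501 <1
  x=-1.843: |R|=0.18629 <1
  x=-1.751: |R|=0.17809 <1
  x=-1.557: |R|=0.17762 <1
  x=-3.896: |R|=1.70364 >1
  x=-3.603: |R|=1.33082 >1
Stable set (-3.3000, 0).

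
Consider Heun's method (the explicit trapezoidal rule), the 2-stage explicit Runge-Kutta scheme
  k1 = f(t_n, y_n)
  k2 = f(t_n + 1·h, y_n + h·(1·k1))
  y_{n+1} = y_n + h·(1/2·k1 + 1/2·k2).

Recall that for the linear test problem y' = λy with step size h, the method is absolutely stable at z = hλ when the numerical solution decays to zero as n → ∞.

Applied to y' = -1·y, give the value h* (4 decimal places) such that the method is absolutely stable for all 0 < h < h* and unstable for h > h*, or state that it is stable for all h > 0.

On y'=λy, z=hλ:
  order 2, 2-stage ⇒ R(z)=1+z+z^2/2
  (e.g. R(-1.71)=0.75205, |R|=0.75205)

Find x<0 with |R(x)|<1.
x=-1.71: |R|=0.7520
|R(-1.93)|=0.9325 |R(-1.2)|=0.5200 |R(-1.1)|=0.5050
Bisect:
  x_lo=-2.7314 |R|=1.9988  x_hi=-0.2492 |R|=0.7818
  mid=-1.49031 |R|=0.62020 →hi
  mid=-2.11084 |R|=1.11698 →lo
  mid=-1.80057 |R|=0.82046 →hi
  mid=-1.95571 |R|=0.95669 →hi
  mid=-2.03327 |R|=1.03383 →lo
  mid=-1.99449 |R|=0.99451 →hi
  mid=-2.01388 |R|=1.01398 →lo
  mid=-2.00419 |R|=1.00420 →lo
  ...
  [-2.00010,-1.99994] ⇒ x*=-2.0000
So |R|<1 on (-2.0000, 0).

(-2.0000,0); λ=-1 ⇒ h* = 2.0000.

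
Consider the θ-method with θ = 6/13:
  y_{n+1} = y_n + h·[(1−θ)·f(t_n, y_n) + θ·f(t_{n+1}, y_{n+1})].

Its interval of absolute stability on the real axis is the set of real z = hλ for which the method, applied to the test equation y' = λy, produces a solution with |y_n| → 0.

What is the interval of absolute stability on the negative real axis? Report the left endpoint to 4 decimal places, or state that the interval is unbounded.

(-26.0000, 0).

Set f=λy, z=hλ:
  y_{n+1} = y_n + z·[7/13·y_n + 6/13·y_{n+1}] ⇒ (1 − 6/13z)y_{n+1} = (1 + 7/13z)y_n
  R(z) = (1 + 7/13z)/(1 − 6/13z).

Need |R(x)|<1, x<0.
x=-0.46: |R|=0.6206
R=−1: 1+7/13x = −1+6/13x ⇒ -1/13x=2 ⇒ x=2/(-1/13)=-26.0000
Confirm numerically:
  x=-20.980: |R|=0.96385 <1
  x=-19.457: |R|=0.94957 <1
  x=-18.223: |R|=0.93643 <1
  x=-10.572: |R|=0.79815 <1
  x=-26.110: |R|=1.00065 >1
  x=-26.051: |R|=1.00030 >1
Stable set (-26.0000, 0).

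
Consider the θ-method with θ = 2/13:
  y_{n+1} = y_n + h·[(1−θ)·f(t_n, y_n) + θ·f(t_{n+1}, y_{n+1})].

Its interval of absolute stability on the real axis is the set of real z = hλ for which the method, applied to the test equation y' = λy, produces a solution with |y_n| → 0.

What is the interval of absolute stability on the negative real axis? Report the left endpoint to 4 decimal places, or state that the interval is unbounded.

With y'=λy (z=hλ):
  y_{n+1} = y_n + z·[11/13·y_n + 2/13·y_{n+1}] ⇒ (1 − 2/13z)y_{n+1} = (1 + 11/13z)y_n
  R(z) = (1 + 11/13z)/(1 − 2/13z).

Boundary: |R(x)|=1, x<0.
x=-1.55: |R|=0.2516
R=−1: 1+11/13x = −1+2/13x ⇒ -9/13x=2 ⇒ x=2/(-9/13)=-2.8889
Confirm numerically:
  x=-1.922: |R|=0.48338 <1
  x=-1.761: |R|=0.38561 <1
  x=-1.668: |R|=0.32738 <1
  x=-3.288: |R|=1.18349 >1
  x=-3.210: |R|=1.14882 >1
  x=-3.162: |R|=1.12720 >1
So |R|<1 on (-2.8889, 0).

z∈(-2.8889,0).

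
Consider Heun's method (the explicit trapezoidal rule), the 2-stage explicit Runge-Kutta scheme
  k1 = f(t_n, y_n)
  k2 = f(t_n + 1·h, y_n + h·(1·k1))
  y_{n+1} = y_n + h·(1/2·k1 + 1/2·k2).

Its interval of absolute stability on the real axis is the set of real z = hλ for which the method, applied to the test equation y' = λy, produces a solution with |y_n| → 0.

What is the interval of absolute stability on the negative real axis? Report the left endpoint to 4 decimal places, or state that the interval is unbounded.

Test eqn y'=λy, z=hλ:
  order 2, 2-stage ⇒ R(z)=1+z+z^2/2
  (e.g. R(-1.59)=0.67405, |R|=0.67405)

Need |R(x)|<1, x<0.
x=-1.59: |R|=0.6741
|R(-2.02)|=1.0202 |R(-1.25)|=0.5312 |R(-0.97)|=0.5005
Bisect:
  x_lo=-2.8937 |R|=2.2930  x_hi=-0.1996 |R|=0.8203
  mid=-1.54666 |R|=0.64942 →hi
  mid=-2.22017 |R|=1.24441 →lo
  mid=-1.88342 |R|=0.89021 →hi
  mid=-2.05180 |R|=1.05314 →lo
  mid=-1.96761 |R|=0.96813 →hi
  mid=-2.00970 |R|=1.00975 →lo
  mid=-1.98865 |R|=0.98872 →hi
  mid=-1.99918 |R|=0.99918 →hi
  ...
  [-2.00016,-2.00000] ⇒ x*=-2.0000
Interval (-2.0000, 0).

z∈(-2.0000,0).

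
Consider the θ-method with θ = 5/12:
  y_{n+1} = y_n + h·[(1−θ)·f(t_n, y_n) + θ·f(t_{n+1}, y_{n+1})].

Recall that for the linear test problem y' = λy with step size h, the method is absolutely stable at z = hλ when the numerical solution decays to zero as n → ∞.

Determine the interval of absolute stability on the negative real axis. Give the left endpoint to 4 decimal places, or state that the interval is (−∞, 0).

Test eqn y'=λy, z=hλ:
  y_{n+1} = y_n + z·[7/12·y_n + 5/12·y_{n+1}] ⇒ (1 − 5/12z)y_{n+1} = (1 + 7/12z)y_n
  R(z) = (1 + 7/12z)/(1 − 5/12z).

Need |R(x)|<1, x<0.
x=-1.37: |R|=0.1279
R=−1: 1+7/12x = −1+5/12x ⇒ -1/6x=2 ⇒ x=2/(-1/6)=-12.0000
Confirm numerically:
  x=-11.406: |R|=0.98279 <1
  x=-10.156: |R|=0.94126 <1
  x=-8.387: |R|=0.86602 <1
  x=-12.505: |R|=1.01355 >1
  x=-12.328: |R|=1.00891 >1
  x=-12.158: |R|=1.00434 >1
Stable set (-12.0000, 0).

(-12.0000, 0).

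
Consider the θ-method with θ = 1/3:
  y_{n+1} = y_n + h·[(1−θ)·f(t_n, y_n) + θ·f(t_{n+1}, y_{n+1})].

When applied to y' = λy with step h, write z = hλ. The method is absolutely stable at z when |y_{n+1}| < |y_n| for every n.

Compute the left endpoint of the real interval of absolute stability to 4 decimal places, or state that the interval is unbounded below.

left endpoint -6.0000.

With y'=λy (z=hλ):
  y_{n+1} = y_n + z·[2/3·y_n + 1/3·y_{n+1}] ⇒ (1 − 1/3z)y_{n+1} = (1 + 2/3z)y_n
  R(z) = (1 + 2/3z)/(1 − 1/3z).

Solve |R(x)|<1 on ℝ⁻.
x=-1.16: |R|=0.1635
R=−1: 1+2/3x = −1+1/3x ⇒ -1/3x=2 ⇒ x=2/(-1/3)=-6.0000
Confirm numerically:
  x=-5.638: |R|=0.95809 <1
  x=-5.024: |R|=0.87836 <1
  x=-4.249: |R|=0.75845 <1
  x=-4.063: |R|=0.72575 <1
  x=-6.564: |R|=1.05897 >1
  x=-6.505: |R|=1.05313 >1
So |R|<1 on (-6.0000, 0).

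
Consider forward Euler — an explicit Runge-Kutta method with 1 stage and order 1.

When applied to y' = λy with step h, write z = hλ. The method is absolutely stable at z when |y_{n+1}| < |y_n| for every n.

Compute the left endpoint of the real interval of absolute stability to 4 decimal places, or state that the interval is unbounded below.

z* = -2.0000.

Test eqn y'=λy, z=hλ:
  order 1, 1-stage ⇒ R(z)=1+z
  (e.g. R(-1.16)=-0.16000, |R|=0.16000)

Solve |R(x)|<1 on ℝ⁻.
x=-1.16: |R|=0.1600
|R(-1.43)|=0.4300 |R(-1.19)|=0.1900 |R(-1.03)|=0.0300
Bisect:
  x_lo=-2.6079 |R|=1.6079  x_hi=-0.1128 |R|=0.8872
  mid=-1.36035 |R|=0.36035 →hi
  mid=-1.98413 |R|=0.98413 →hi
  mid=-2.29602 |R|=1.29602 →lo
  mid=-2.14008 |R|=1.14008 →lo
  mid=-2.06210 |R|=1.06210 →lo
  mid=-2.02312 |R|=1.02312 →lo
  mid=-2.00362 |R|=1.00362 →lo
  mid=-1.99388 |R|=0.99388 →hi
  mid=-1.99875 |R|=0.99875 →hi
  mid=-2.00119 |R|=1.00119 →lo
  ...
  [-2.00012,-1.99997] ⇒ x*=-2.0000
Stable set (-2.0000, 0).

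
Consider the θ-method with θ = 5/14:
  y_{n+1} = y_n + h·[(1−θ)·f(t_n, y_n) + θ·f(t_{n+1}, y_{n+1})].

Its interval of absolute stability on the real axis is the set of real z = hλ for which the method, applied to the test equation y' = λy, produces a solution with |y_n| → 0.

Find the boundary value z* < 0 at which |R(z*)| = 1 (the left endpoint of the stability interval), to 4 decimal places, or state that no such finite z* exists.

On y'=λy, z=hλ:
  y_{n+1} = y_n + z·[9/14·y_n + 5/14·y_{n+1}] ⇒ (1 − 5/14z)y_{n+1} = (1 + 9/14z)y_n
  Hence R(z) = (1 + 9/14z)/(1 − 5/14z).

Solve |R(x)|<1 on ℝ⁻.
x=-1.28: |R|=0.1216
R=−1: 1+9/14x = −1+5/14x ⇒ -2/7x=2 ⇒ x=2/(-2/7)=-7.0000
Confirm numerically:
  x=-6.259: |R|=0.93456 <1
  x=-5.004: |R|=0.79539 <1
  x=-4.432: |R|=0.71593 <1
  x=-3.193: |R|=0.49181 <1
  x=-7.531: |R|=1.04112 >1
  x=-7.429: |R|=1.03355 >1
  x=-7.133: |R|=1.01071 >1
So |R|<1 on (-7.0000, 0).

z* = -7.0000.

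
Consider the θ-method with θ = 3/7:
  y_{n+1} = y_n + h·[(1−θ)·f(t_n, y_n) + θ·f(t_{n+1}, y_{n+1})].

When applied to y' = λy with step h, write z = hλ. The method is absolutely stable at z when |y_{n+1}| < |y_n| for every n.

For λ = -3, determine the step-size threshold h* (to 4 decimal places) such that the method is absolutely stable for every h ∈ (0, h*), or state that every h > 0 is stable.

Test eqn y'=λy, z=hλ:
  y_{n+1} = y_n + z·[4/7·y_n + 3/7·y_{n+1}] ⇒ (1 − 3/7z)y_{n+1} = (1 + 4/7z)y_n
  R(z) = (1 + 4/7z)/(1 − 3/7z).

Need |R(x)|<1, x<0.
x=-0.8: |R|=0.4043
R=−1: 1+4/7x = −1+3/7x ⇒ -1/7x=2 ⇒ x=2/(-1/7)=-14.0000
Confirm numerically:
  x=-13.714: |R|=0.99406 <1
  x=-13.058: |R|=0.97960 <1
  x=-12.737: |R|=0.97206 <1
  x=-9.257: |R|=0.86359 <1
  x=-14.383: |R|=1.00764 >1
  x=-14.026: |R|=1.00053 >1
Stable set (-14.0000, 0).

(-14.0000,0); λ=-3 ⇒ h* = (14)/3 = 4.6667.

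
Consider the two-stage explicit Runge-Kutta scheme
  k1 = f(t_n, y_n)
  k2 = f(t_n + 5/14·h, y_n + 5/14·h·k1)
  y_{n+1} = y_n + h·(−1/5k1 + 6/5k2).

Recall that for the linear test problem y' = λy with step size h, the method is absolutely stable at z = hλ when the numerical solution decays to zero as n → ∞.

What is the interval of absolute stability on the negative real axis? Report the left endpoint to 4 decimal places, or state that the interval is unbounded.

Test eqn y'=λy, z=hλ:
  k1=λy_n ⇒ h·k1=z·y_n;  k2=λ(1+5/14z)y_n ⇒ h·k2=z(1+5/14z)y_n
  y_{n+1}/y_n = 1 − 1/5z + 6/5z(1+5/14z) = 1 + z + 3/7z²
  so R(z) = 1 + z + 3/7z².

Boundary: |R(x)|=1, x<0.
x=-1.07: |R|=0.4207
R=1: x+3/7x²=0 ⇒ x=−7/3=-2.3333; min R=1−1/(4·3/7)=0.4167>−1
Confirm numerically:
  x=-2.007: |R|=0.71931 <1
  x=-1.458: |R|=0.45304 <1
  x=-1.391: |R|=0.43823 <1
  x=-1.241: |R|=0.41903 <1
  x=-2.900: |R|=1.70429 >1
  x=-2.422: |R|=1.09204 >1
Stable set (-2.3333, 0).

(-2.3333, 0).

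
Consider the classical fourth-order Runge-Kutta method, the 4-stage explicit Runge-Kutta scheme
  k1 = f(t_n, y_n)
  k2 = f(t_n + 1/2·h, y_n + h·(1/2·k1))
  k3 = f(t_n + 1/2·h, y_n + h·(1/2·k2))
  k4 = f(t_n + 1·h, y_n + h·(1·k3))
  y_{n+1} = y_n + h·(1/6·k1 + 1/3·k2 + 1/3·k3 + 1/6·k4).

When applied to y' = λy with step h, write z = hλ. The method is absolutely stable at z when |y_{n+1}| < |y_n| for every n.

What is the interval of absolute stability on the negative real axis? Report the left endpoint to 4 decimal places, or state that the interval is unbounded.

z∈(-2.7853,0).

With y'=λy (z=hλ):
  order 4, 4-stage ⇒ R(z)=1+z+z^2/2+z^3/6+z^4/24
  (e.g. R(-1.72)=0.27580, |R|=0.27580)

Find x<0 with |R(x)|<1.
x=-1.72: |R|=0.2758
|R(-2.16)|=0.4002 |R(-1.73)|=0.2767
Bisect:
  x_lo=-3.5309 |R|=2.8423  x_hi=-0.3173 |R|=0.7281
  mid=-1.92411 |R|=0.31085 →hi
  mid=-2.72751 |R|=0.91631 →hi
  mid=-3.12920 |R|=1.65501 →lo
  mid=-2.92836 |R|=1.23801 →lo
  mid=-2.82793 |R|=1.06621 →lo
  mid=-2.77772 |R|=0.98864 →hi
  mid=-2.80282 |R|=1.02676 →lo
  mid=-2.79027 |R|=1.00753 →lo
  mid=-2.78400 |R|=0.99804 →hi
  mid=-2.78713 |R|=1.00278 →lo
  ...
  [-2.78537,-2.78517] ⇒ x*=-2.7853
Interval (-2.7853, 0).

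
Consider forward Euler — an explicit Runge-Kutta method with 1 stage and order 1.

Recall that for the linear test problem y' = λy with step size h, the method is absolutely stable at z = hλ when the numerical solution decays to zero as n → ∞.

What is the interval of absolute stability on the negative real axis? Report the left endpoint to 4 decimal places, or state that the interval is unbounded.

(-2.0000, 0).

With y'=λy (z=hλ):
  order 1, 1-stage ⇒ R(z)=1+z
  (e.g. R(-1.42)=-0.42000, |R|=0.42000)

Find x<0 with |R(x)|<1.
x=-1.42: |R|=0.4200
|R(-1.87)|=0.8700 |R(-1.05)|=0.0500 |R(-0.89)|=0.1100
Bisect:
  x_lo=-2.7395 |R|=1.7395  x_hi=-0.2997 |R|=0.7003
  mid=-1.51958 |R|=0.51958 →hi
  mid=-2.12952 |R|=1.12952 →lo
  mid=-1.82455 |R|=0.82455 →hi
  mid=-1.97704 |R|=0.97704 →hi
  mid=-2.05328 |R|=1.05328 →lo
  mid=-2.01516 |R|=1.01516 →lo
  mid=-1.99610 |R|=0.99610 →hi
  mid=-2.00563 |R|=1.00563 →lo
  mid=-2.00086 |R|=1.00086 →lo
  mid=-1.99848 |R|=0.99848 →hi
  ...
  [-2.00012,-1.99997] ⇒ x*=-2.0000
So |R|<1 on (-2.0000, 0).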